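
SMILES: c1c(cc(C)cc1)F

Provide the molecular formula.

C7H7F

Heavy atoms from the SMILES: 7 C, 1 F.
Implicit hydrogens by atom environment:
  4 × C (aromatic): 1 H each → 4
  2 × C (aromatic): no H
  1 × C: 3 H
  1 × F: no H
  Total hydrogens = 7.
Molecular formula: C7H7F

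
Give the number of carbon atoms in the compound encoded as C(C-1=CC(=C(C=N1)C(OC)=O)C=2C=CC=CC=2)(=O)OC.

15

The symbol for carbon appears 15 times in the SMILES.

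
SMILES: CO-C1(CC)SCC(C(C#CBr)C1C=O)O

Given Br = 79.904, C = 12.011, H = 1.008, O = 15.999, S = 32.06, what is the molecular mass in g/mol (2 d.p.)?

307.20

Molecular formula: C11H15BrO3S.
M = 1×79.904 + 11×12.011 + 15×1.008 + 3×15.999 + 1×32.06 = 307.20 g/mol.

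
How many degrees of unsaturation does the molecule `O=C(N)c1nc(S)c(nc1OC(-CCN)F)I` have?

Molecular formula from the SMILES: C8H10FIN4O2S.
DoU = (2C + 2 + N − H − X)/2 = (2·8 + 2 + 4 − 10 − 2)/2 = 10/2 = 5.
(Structurally: 1 ring(s) + 4 π bond(s) = 5.)

5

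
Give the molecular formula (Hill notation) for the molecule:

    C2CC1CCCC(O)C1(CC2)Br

C10H17BrO

Heavy atoms from the SMILES: 1 Br, 10 C, 1 O.
Implicit hydrogens by atom environment:
  7 × C: 2 H each → 14
  2 × C: 1 H each → 2
  1 × Br: no H
  1 × C: no H
  1 × O: 1 H
  Total hydrogens = 17.
Molecular formula: C10H17BrO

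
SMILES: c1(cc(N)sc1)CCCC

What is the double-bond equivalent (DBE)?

3

Molecular formula from the SMILES: C8H13NS.
DoU = (2C + 2 + N − H − X)/2 = (2·8 + 2 + 1 − 13 − 0)/2 = 6/2 = 3.
(Structurally: 1 ring(s) + 2 π bond(s) = 3.)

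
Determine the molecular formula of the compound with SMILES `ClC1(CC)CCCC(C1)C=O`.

Heavy atoms from the SMILES: 9 C, 1 Cl, 1 O.
Implicit hydrogens by atom environment:
  5 × C: 2 H each → 10
  2 × C: 1 H each → 2
  1 × C: 3 H
  1 × C: no H
  1 × Cl: no H
  1 × O: no H
  Total hydrogens = 15.
Molecular formula: C9H15ClO

C9H15ClO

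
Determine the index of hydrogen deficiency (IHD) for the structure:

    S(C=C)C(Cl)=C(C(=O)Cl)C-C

3

Molecular formula from the SMILES: C7H8Cl2OS.
DoU = (2C + 2 + N − H − X)/2 = (2·7 + 2 + 0 − 8 − 2)/2 = 6/2 = 3.
(Structurally: 0 ring(s) + 3 π bond(s) = 3.)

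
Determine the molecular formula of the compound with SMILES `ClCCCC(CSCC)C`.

C8H17ClS

Heavy atoms from the SMILES: 8 C, 1 Cl, 1 S.
Implicit hydrogens by atom environment:
  5 × C: 2 H each → 10
  2 × C: 3 H each → 6
  1 × C: 1 H
  1 × Cl: no H
  1 × S: no H
  Total hydrogens = 17.
Molecular formula: C8H17ClS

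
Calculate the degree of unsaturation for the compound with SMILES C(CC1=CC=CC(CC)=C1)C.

Molecular formula from the SMILES: C11H16.
DoU = (2C + 2 + N − H − X)/2 = (2·11 + 2 + 0 − 16 − 0)/2 = 8/2 = 4.
(Structurally: 1 ring(s) + 3 π bond(s) = 4.)

4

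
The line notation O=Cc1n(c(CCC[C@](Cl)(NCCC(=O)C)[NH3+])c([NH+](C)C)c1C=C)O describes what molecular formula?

Heavy atoms from the SMILES: 17 C, 1 Cl, 4 N, 3 O.
Implicit hydrogens by atom environment:
  6 × C: 2 H each → 12
  4 × C (aromatic): no H
  3 × C: 3 H each → 9
  2 × C: 1 H each → 2
  2 × C: no H
  2 × O: no H
  1 × Cl: no H
  1 × N (charge +1): 3 H
  1 × N (charge +1): 1 H
  1 × N: 1 H
  1 × N (aromatic): no H
  1 × O: 1 H
  Total hydrogens = 29.
Net charge +2.
Molecular formula: [C17H29ClN4O3]2+

[C17H29ClN4O3]2+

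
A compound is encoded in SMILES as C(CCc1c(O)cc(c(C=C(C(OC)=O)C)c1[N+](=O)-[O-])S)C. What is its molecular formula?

Heavy atoms from the SMILES: 15 C, 1 N, 5 O, 1 S.
Implicit hydrogens by atom environment:
  5 × C (aromatic): no H
  3 × C: 3 H each → 9
  3 × C: 2 H each → 6
  3 × O: no H
  2 × C: no H
  1 × C (aromatic): 1 H
  1 × C: 1 H
  1 × N (charge +1): no H
  1 × O: 1 H
  1 × O (charge -1): no H
  1 × S: 1 H
  Total hydrogens = 19.
Molecular formula: C15H19NO5S

C15H19NO5S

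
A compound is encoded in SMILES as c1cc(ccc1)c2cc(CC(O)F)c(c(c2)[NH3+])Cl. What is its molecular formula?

Heavy atoms from the SMILES: 14 C, 1 Cl, 1 F, 1 N, 1 O.
Implicit hydrogens by atom environment:
  7 × C (aromatic): 1 H each → 7
  5 × C (aromatic): no H
  1 × C: 2 H
  1 × C: 1 H
  1 × Cl: no H
  1 × F: no H
  1 × N (charge +1): 3 H
  1 × O: 1 H
  Total hydrogens = 14.
Net charge +1.
Molecular formula: C14H14ClFNO+

C14H14ClFNO+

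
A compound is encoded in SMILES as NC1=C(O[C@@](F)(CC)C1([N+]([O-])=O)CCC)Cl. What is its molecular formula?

Heavy atoms from the SMILES: 9 C, 1 Cl, 1 F, 2 N, 3 O.
Implicit hydrogens by atom environment:
  4 × C: no H
  3 × C: 2 H each → 6
  2 × C: 3 H each → 6
  2 × O: no H
  1 × Cl: no H
  1 × F: no H
  1 × N: 2 H
  1 × N (charge +1): no H
  1 × O (charge -1): no H
  Total hydrogens = 14.
Molecular formula: C9H14ClFN2O3

C9H14ClFN2O3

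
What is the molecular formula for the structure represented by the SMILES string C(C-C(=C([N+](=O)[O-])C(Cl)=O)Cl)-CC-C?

C8H11Cl2NO3

Heavy atoms from the SMILES: 8 C, 2 Cl, 1 N, 3 O.
Implicit hydrogens by atom environment:
  4 × C: 2 H each → 8
  3 × C: no H
  2 × Cl: no H
  2 × O: no H
  1 × C: 3 H
  1 × N (charge +1): no H
  1 × O (charge -1): no H
  Total hydrogens = 11.
Molecular formula: C8H11Cl2NO3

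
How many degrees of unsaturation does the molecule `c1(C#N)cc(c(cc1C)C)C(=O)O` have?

7

Molecular formula from the SMILES: C10H9NO2.
DoU = (2C + 2 + N − H − X)/2 = (2·10 + 2 + 1 − 9 − 0)/2 = 14/2 = 7.
(Structurally: 1 ring(s) + 6 π bond(s) = 7.)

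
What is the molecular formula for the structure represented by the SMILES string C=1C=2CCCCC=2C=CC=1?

C10H12

Heavy atoms from the SMILES: 10 C.
Implicit hydrogens by atom environment:
  4 × C: 2 H each → 8
  4 × C (aromatic): 1 H each → 4
  2 × C (aromatic): no H
  Total hydrogens = 12.
Molecular formula: C10H12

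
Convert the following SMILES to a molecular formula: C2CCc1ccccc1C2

Heavy atoms from the SMILES: 10 C.
Implicit hydrogens by atom environment:
  4 × C: 2 H each → 8
  4 × C (aromatic): 1 H each → 4
  2 × C (aromatic): no H
  Total hydrogens = 12.
Molecular formula: C10H12

C10H12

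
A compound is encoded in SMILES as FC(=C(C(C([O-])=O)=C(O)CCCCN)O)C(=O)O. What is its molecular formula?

C10H13FNO6-

Heavy atoms from the SMILES: 10 C, 1 F, 1 N, 6 O.
Implicit hydrogens by atom environment:
  6 × C: no H
  4 × C: 2 H each → 8
  3 × O: 1 H each → 3
  2 × O: no H
  1 × F: no H
  1 × N: 2 H
  1 × O (charge -1): no H
  Total hydrogens = 13.
Net charge -1.
Molecular formula: C10H13FNO6-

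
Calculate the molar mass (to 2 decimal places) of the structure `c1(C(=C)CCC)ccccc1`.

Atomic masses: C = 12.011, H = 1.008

146.23

Molecular formula: C11H14.
M = 11×12.011 + 14×1.008 = 146.23 g/mol.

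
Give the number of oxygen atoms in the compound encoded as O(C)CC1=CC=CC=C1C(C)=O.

2

The symbol for oxygen appears 2 times in the SMILES.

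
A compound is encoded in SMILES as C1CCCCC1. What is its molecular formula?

C6H12

Heavy atoms from the SMILES: 6 C.
Implicit hydrogens by atom environment:
  6 × C: 2 H each → 12
  Total hydrogens = 12.
Molecular formula: C6H12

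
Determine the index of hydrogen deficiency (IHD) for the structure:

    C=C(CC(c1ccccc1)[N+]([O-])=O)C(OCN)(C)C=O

7

Molecular formula from the SMILES: C14H18N2O4.
DoU = (2C + 2 + N − H − X)/2 = (2·14 + 2 + 2 − 18 − 0)/2 = 14/2 = 7.
(Structurally: 1 ring(s) + 6 π bond(s) = 7.)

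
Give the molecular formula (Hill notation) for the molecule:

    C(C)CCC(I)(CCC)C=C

Heavy atoms from the SMILES: 10 C, 1 I.
Implicit hydrogens by atom environment:
  6 × C: 2 H each → 12
  2 × C: 3 H each → 6
  1 × C: 1 H
  1 × C: no H
  1 × I: no H
  Total hydrogens = 19.
Molecular formula: C10H19I

C10H19I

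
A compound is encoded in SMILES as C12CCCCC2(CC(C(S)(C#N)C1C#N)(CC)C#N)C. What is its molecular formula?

C16H21N3S

Heavy atoms from the SMILES: 16 C, 3 N, 1 S.
Implicit hydrogens by atom environment:
  6 × C: 2 H each → 12
  6 × C: no H
  3 × N: no H
  2 × C: 3 H each → 6
  2 × C: 1 H each → 2
  1 × S: 1 H
  Total hydrogens = 21.
Molecular formula: C16H21N3S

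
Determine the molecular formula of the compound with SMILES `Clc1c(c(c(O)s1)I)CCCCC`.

C9H12ClIOS

Heavy atoms from the SMILES: 9 C, 1 Cl, 1 I, 1 O, 1 S.
Implicit hydrogens by atom environment:
  4 × C: 2 H each → 8
  4 × C (aromatic): no H
  1 × C: 3 H
  1 × Cl: no H
  1 × I: no H
  1 × O: 1 H
  1 × S (aromatic): no H
  Total hydrogens = 12.
Molecular formula: C9H12ClIOS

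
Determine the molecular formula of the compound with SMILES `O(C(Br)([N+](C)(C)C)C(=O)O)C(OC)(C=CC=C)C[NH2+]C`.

Heavy atoms from the SMILES: 1 Br, 13 C, 2 N, 4 O.
Implicit hydrogens by atom environment:
  5 × C: 3 H each → 15
  3 × C: 1 H each → 3
  3 × C: no H
  3 × O: no H
  2 × C: 2 H each → 4
  1 × Br: no H
  1 × N (charge +1): 2 H
  1 × N (charge +1): no H
  1 × O: 1 H
  Total hydrogens = 25.
Net charge +2.
Molecular formula: [C13H25BrN2O4]2+

[C13H25BrN2O4]2+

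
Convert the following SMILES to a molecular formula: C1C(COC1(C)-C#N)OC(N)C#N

Heavy atoms from the SMILES: 8 C, 3 N, 2 O.
Implicit hydrogens by atom environment:
  3 × C: no H
  2 × C: 2 H each → 4
  2 × C: 1 H each → 2
  2 × N: no H
  2 × O: no H
  1 × C: 3 H
  1 × N: 2 H
  Total hydrogens = 11.
Molecular formula: C8H11N3O2

C8H11N3O2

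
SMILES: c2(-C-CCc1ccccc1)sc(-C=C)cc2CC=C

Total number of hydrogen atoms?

Hydrogens are implicit in SMILES; fill each atom to its normal valence:
  6 × C: 2 H each → 12
  6 × C (aromatic): 1 H each → 6
  4 × C (aromatic): no H
  2 × C: 1 H each → 2
  1 × S (aromatic): no H
  Total hydrogens = 20.

20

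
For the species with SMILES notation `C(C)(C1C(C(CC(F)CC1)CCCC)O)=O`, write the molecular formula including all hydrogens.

Heavy atoms from the SMILES: 13 C, 1 F, 2 O.
Implicit hydrogens by atom environment:
  6 × C: 2 H each → 12
  4 × C: 1 H each → 4
  2 × C: 3 H each → 6
  1 × C: no H
  1 × F: no H
  1 × O: 1 H
  1 × O: no H
  Total hydrogens = 23.
Molecular formula: C13H23FO2

C13H23FO2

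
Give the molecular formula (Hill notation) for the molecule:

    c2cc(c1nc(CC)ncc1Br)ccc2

Heavy atoms from the SMILES: 1 Br, 12 C, 2 N.
Implicit hydrogens by atom environment:
  6 × C (aromatic): 1 H each → 6
  4 × C (aromatic): no H
  2 × N (aromatic): no H
  1 × Br: no H
  1 × C: 3 H
  1 × C: 2 H
  Total hydrogens = 11.
Molecular formula: C12H11BrN2

C12H11BrN2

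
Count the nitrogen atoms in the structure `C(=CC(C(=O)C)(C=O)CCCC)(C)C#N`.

The symbol for nitrogen appears 1 time in the SMILES.

1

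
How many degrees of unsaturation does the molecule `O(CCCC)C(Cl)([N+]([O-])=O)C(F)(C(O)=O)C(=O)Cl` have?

3

Molecular formula from the SMILES: C8H10Cl2FNO6.
DoU = (2C + 2 + N − H − X)/2 = (2·8 + 2 + 1 − 10 − 3)/2 = 6/2 = 3.
(Structurally: 0 ring(s) + 3 π bond(s) = 3.)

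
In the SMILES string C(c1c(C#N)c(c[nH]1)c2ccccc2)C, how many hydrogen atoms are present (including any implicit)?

12

Hydrogens are implicit in SMILES; fill each atom to its normal valence:
  6 × C (aromatic): 1 H each → 6
  4 × C (aromatic): no H
  1 × C: 3 H
  1 × C: 2 H
  1 × C: no H
  1 × N (aromatic): 1 H
  1 × N: no H
  Total hydrogens = 12.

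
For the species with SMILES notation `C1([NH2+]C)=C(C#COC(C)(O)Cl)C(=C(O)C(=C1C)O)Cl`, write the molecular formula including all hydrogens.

Heavy atoms from the SMILES: 12 C, 2 Cl, 1 N, 4 O.
Implicit hydrogens by atom environment:
  6 × C (aromatic): no H
  3 × C: 3 H each → 9
  3 × C: no H
  3 × O: 1 H each → 3
  2 × Cl: no H
  1 × N (charge +1): 2 H
  1 × O: no H
  Total hydrogens = 14.
Net charge +1.
Molecular formula: C12H14Cl2NO4+

C12H14Cl2NO4+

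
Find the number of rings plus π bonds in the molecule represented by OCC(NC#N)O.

2

Molecular formula from the SMILES: C3H6N2O2.
DoU = (2C + 2 + N − H − X)/2 = (2·3 + 2 + 2 − 6 − 0)/2 = 4/2 = 2.
(Structurally: 0 ring(s) + 2 π bond(s) = 2.)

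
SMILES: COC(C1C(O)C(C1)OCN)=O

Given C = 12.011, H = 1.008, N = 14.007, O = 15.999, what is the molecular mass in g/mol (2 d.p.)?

Molecular formula: C7H13NO4.
M = 7×12.011 + 13×1.008 + 1×14.007 + 4×15.999 = 175.18 g/mol.

175.18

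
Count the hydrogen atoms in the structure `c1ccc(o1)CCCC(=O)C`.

12

Hydrogens are implicit in SMILES; fill each atom to its normal valence:
  3 × C: 2 H each → 6
  3 × C (aromatic): 1 H each → 3
  1 × C: 3 H
  1 × C (aromatic): no H
  1 × C: no H
  1 × O (aromatic): no H
  1 × O: no H
  Total hydrogens = 12.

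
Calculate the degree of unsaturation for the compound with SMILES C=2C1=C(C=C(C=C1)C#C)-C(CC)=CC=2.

9

Molecular formula from the SMILES: C14H12.
DoU = (2C + 2 + N − H − X)/2 = (2·14 + 2 + 0 − 12 − 0)/2 = 18/2 = 9.
(Structurally: 2 ring(s) + 7 π bond(s) = 9.)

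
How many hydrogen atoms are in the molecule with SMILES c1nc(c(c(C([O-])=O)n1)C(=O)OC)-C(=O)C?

Hydrogens are implicit in SMILES; fill each atom to its normal valence:
  4 × O: no H
  3 × C (aromatic): no H
  3 × C: no H
  2 × C: 3 H each → 6
  2 × N (aromatic): no H
  1 × C (aromatic): 1 H
  1 × O (charge -1): no H
  Total hydrogens = 7.

7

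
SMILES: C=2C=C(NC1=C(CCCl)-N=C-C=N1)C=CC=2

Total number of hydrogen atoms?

12

Hydrogens are implicit in SMILES; fill each atom to its normal valence:
  7 × C (aromatic): 1 H each → 7
  3 × C (aromatic): no H
  2 × C: 2 H each → 4
  2 × N (aromatic): no H
  1 × Cl: no H
  1 × N: 1 H
  Total hydrogens = 12.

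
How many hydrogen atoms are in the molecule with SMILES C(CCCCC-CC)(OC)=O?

18

Hydrogens are implicit in SMILES; fill each atom to its normal valence:
  6 × C: 2 H each → 12
  2 × C: 3 H each → 6
  2 × O: no H
  1 × C: no H
  Total hydrogens = 18.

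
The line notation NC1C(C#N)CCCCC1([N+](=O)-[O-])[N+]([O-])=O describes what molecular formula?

Heavy atoms from the SMILES: 8 C, 4 N, 4 O.
Implicit hydrogens by atom environment:
  4 × C: 2 H each → 8
  2 × C: 1 H each → 2
  2 × C: no H
  2 × N (charge +1): no H
  2 × O: no H
  2 × O (charge -1): no H
  1 × N: 2 H
  1 × N: no H
  Total hydrogens = 12.
Molecular formula: C8H12N4O4

C8H12N4O4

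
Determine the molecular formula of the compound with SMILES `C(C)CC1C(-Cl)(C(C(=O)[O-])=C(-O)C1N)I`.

C9H12ClINO3-

Heavy atoms from the SMILES: 9 C, 1 Cl, 1 I, 1 N, 3 O.
Implicit hydrogens by atom environment:
  4 × C: no H
  2 × C: 2 H each → 4
  2 × C: 1 H each → 2
  1 × C: 3 H
  1 × Cl: no H
  1 × I: no H
  1 × N: 2 H
  1 × O: 1 H
  1 × O: no H
  1 × O (charge -1): no H
  Total hydrogens = 12.
Net charge -1.
Molecular formula: C9H12ClINO3-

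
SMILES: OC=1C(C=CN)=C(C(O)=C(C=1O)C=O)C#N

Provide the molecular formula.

Heavy atoms from the SMILES: 10 C, 2 N, 4 O.
Implicit hydrogens by atom environment:
  6 × C (aromatic): no H
  3 × C: 1 H each → 3
  3 × O: 1 H each → 3
  1 × C: no H
  1 × N: 2 H
  1 × N: no H
  1 × O: no H
  Total hydrogens = 8.
Molecular formula: C10H8N2O4

C10H8N2O4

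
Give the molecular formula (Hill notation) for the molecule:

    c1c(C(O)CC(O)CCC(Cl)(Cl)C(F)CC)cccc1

C15H21Cl2FO2

Heavy atoms from the SMILES: 15 C, 2 Cl, 1 F, 2 O.
Implicit hydrogens by atom environment:
  5 × C (aromatic): 1 H each → 5
  4 × C: 2 H each → 8
  3 × C: 1 H each → 3
  2 × Cl: no H
  2 × O: 1 H each → 2
  1 × C: 3 H
  1 × C: no H
  1 × C (aromatic): no H
  1 × F: no H
  Total hydrogens = 21.
Molecular formula: C15H21Cl2FO2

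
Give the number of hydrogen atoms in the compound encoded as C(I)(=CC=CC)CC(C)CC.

17

Hydrogens are implicit in SMILES; fill each atom to its normal valence:
  4 × C: 1 H each → 4
  3 × C: 3 H each → 9
  2 × C: 2 H each → 4
  1 × C: no H
  1 × I: no H
  Total hydrogens = 17.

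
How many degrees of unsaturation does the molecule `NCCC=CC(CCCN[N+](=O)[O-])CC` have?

Molecular formula from the SMILES: C10H21N3O2.
DoU = (2C + 2 + N − H − X)/2 = (2·10 + 2 + 3 − 21 − 0)/2 = 4/2 = 2.
(Structurally: 0 ring(s) + 2 π bond(s) = 2.)

2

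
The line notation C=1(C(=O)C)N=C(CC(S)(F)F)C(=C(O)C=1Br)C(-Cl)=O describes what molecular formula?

C10H7BrClF2NO3S

Heavy atoms from the SMILES: 1 Br, 10 C, 1 Cl, 2 F, 1 N, 3 O, 1 S.
Implicit hydrogens by atom environment:
  5 × C (aromatic): no H
  3 × C: no H
  2 × F: no H
  2 × O: no H
  1 × Br: no H
  1 × C: 3 H
  1 × C: 2 H
  1 × Cl: no H
  1 × N (aromatic): no H
  1 × O: 1 H
  1 × S: 1 H
  Total hydrogens = 7.
Molecular formula: C10H7BrClF2NO3S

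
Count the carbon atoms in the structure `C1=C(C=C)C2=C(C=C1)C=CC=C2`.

The symbol for carbon appears 12 times in the SMILES.

12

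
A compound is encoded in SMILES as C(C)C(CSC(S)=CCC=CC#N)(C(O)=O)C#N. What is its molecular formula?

Heavy atoms from the SMILES: 12 C, 2 N, 2 O, 2 S.
Implicit hydrogens by atom environment:
  5 × C: no H
  3 × C: 2 H each → 6
  3 × C: 1 H each → 3
  2 × N: no H
  1 × C: 3 H
  1 × O: 1 H
  1 × O: no H
  1 × S: 1 H
  1 × S: no H
  Total hydrogens = 14.
Molecular formula: C12H14N2O2S2

C12H14N2O2S2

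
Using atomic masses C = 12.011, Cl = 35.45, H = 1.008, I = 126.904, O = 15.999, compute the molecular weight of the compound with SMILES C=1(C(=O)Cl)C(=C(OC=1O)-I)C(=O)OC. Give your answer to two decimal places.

Molecular formula: C7H4ClIO5.
M = 7×12.011 + 1×35.45 + 4×1.008 + 1×126.904 + 5×15.999 = 330.46 g/mol.

330.46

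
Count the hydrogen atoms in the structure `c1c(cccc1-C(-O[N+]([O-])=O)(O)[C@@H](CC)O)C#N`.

Hydrogens are implicit in SMILES; fill each atom to its normal valence:
  4 × C (aromatic): 1 H each → 4
  2 × C: no H
  2 × C (aromatic): no H
  2 × O: 1 H each → 2
  2 × O: no H
  1 × C: 3 H
  1 × C: 2 H
  1 × C: 1 H
  1 × N (charge +1): no H
  1 × N: no H
  1 × O (charge -1): no H
  Total hydrogens = 12.

12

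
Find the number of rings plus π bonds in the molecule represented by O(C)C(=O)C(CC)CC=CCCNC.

Molecular formula from the SMILES: C11H21NO2.
DoU = (2C + 2 + N − H − X)/2 = (2·11 + 2 + 1 − 21 − 0)/2 = 4/2 = 2.
(Structurally: 0 ring(s) + 2 π bond(s) = 2.)

2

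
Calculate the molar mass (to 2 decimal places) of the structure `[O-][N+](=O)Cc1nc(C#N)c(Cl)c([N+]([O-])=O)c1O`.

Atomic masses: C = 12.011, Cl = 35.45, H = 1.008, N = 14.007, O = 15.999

Molecular formula: C7H3ClN4O5.
M = 7×12.011 + 1×35.45 + 3×1.008 + 4×14.007 + 5×15.999 = 258.57 g/mol.

258.57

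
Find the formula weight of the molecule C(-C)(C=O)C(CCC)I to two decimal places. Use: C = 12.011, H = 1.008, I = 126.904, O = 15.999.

Molecular formula: C7H13IO.
M = 7×12.011 + 13×1.008 + 1×126.904 + 1×15.999 = 240.08 g/mol.

240.08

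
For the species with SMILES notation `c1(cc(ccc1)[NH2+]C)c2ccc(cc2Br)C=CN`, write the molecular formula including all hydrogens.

C15H16BrN2+

Heavy atoms from the SMILES: 1 Br, 15 C, 2 N.
Implicit hydrogens by atom environment:
  7 × C (aromatic): 1 H each → 7
  5 × C (aromatic): no H
  2 × C: 1 H each → 2
  1 × Br: no H
  1 × C: 3 H
  1 × N: 2 H
  1 × N (charge +1): 2 H
  Total hydrogens = 16.
Net charge +1.
Molecular formula: C15H16BrN2+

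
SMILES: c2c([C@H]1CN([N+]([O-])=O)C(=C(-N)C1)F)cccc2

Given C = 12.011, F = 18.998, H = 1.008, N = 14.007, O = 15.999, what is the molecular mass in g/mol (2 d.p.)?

237.23

Molecular formula: C11H12FN3O2.
M = 11×12.011 + 1×18.998 + 12×1.008 + 3×14.007 + 2×15.999 = 237.23 g/mol.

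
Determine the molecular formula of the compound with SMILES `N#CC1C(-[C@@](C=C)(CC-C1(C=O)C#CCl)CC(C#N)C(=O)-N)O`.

C16H16ClN3O3

Heavy atoms from the SMILES: 16 C, 1 Cl, 3 N, 3 O.
Implicit hydrogens by atom environment:
  7 × C: no H
  5 × C: 1 H each → 5
  4 × C: 2 H each → 8
  2 × N: no H
  2 × O: no H
  1 × Cl: no H
  1 × N: 2 H
  1 × O: 1 H
  Total hydrogens = 16.
Molecular formula: C16H16ClN3O3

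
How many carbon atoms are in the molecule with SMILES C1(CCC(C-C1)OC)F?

7

The symbol for carbon appears 7 times in the SMILES.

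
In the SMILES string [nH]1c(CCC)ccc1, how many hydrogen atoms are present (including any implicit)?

Hydrogens are implicit in SMILES; fill each atom to its normal valence:
  3 × C (aromatic): 1 H each → 3
  2 × C: 2 H each → 4
  1 × C: 3 H
  1 × C (aromatic): no H
  1 × N (aromatic): 1 H
  Total hydrogens = 11.

11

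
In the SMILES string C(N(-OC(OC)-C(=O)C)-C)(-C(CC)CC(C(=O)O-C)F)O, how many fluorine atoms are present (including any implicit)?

The symbol for fluorine appears 1 time in the SMILES.

1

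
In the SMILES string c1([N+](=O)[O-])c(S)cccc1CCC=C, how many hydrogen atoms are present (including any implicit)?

Hydrogens are implicit in SMILES; fill each atom to its normal valence:
  3 × C: 2 H each → 6
  3 × C (aromatic): 1 H each → 3
  3 × C (aromatic): no H
  1 × C: 1 H
  1 × N (charge +1): no H
  1 × O: no H
  1 × O (charge -1): no H
  1 × S: 1 H
  Total hydrogens = 11.

11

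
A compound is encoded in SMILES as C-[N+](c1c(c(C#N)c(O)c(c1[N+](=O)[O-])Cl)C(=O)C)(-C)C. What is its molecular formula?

C12H13ClN3O4+

Heavy atoms from the SMILES: 12 C, 1 Cl, 3 N, 4 O.
Implicit hydrogens by atom environment:
  6 × C (aromatic): no H
  4 × C: 3 H each → 12
  2 × C: no H
  2 × N (charge +1): no H
  2 × O: no H
  1 × Cl: no H
  1 × N: no H
  1 × O: 1 H
  1 × O (charge -1): no H
  Total hydrogens = 13.
Net charge +1.
Molecular formula: C12H13ClN3O4+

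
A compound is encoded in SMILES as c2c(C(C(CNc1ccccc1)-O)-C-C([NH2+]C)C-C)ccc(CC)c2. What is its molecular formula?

Heavy atoms from the SMILES: 22 C, 2 N, 1 O.
Implicit hydrogens by atom environment:
  9 × C (aromatic): 1 H each → 9
  4 × C: 2 H each → 8
  3 × C: 3 H each → 9
  3 × C: 1 H each → 3
  3 × C (aromatic): no H
  1 × N (charge +1): 2 H
  1 × N: 1 H
  1 × O: 1 H
  Total hydrogens = 33.
Net charge +1.
Molecular formula: C22H33N2O+

C22H33N2O+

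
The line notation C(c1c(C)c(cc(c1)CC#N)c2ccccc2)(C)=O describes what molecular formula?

Heavy atoms from the SMILES: 17 C, 1 N, 1 O.
Implicit hydrogens by atom environment:
  7 × C (aromatic): 1 H each → 7
  5 × C (aromatic): no H
  2 × C: 3 H each → 6
  2 × C: no H
  1 × C: 2 H
  1 × N: no H
  1 × O: no H
  Total hydrogens = 15.
Molecular formula: C17H15NO

C17H15NO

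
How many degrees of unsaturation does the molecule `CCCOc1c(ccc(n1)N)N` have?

Molecular formula from the SMILES: C8H13N3O.
DoU = (2C + 2 + N − H − X)/2 = (2·8 + 2 + 3 − 13 − 0)/2 = 8/2 = 4.
(Structurally: 1 ring(s) + 3 π bond(s) = 4.)

4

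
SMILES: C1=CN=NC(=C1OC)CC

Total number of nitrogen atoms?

2

The symbol for nitrogen appears 2 times in the SMILES.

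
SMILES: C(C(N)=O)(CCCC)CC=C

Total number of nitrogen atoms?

1

The symbol for nitrogen appears 1 time in the SMILES.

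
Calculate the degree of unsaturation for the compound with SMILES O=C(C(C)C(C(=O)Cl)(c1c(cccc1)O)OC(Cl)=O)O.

7

Molecular formula from the SMILES: C12H10Cl2O6.
DoU = (2C + 2 + N − H − X)/2 = (2·12 + 2 + 0 − 10 − 2)/2 = 14/2 = 7.
(Structurally: 1 ring(s) + 6 π bond(s) = 7.)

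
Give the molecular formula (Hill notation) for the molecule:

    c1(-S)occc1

Heavy atoms from the SMILES: 4 C, 1 O, 1 S.
Implicit hydrogens by atom environment:
  3 × C (aromatic): 1 H each → 3
  1 × C (aromatic): no H
  1 × O (aromatic): no H
  1 × S: 1 H
  Total hydrogens = 4.
Molecular formula: C4H4OS

C4H4OS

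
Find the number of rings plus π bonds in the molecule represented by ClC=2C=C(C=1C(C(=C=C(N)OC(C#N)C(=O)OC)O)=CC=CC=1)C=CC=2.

13

Molecular formula from the SMILES: C19H15ClN2O4.
DoU = (2C + 2 + N − H − X)/2 = (2·19 + 2 + 2 − 15 − 1)/2 = 26/2 = 13.
(Structurally: 2 ring(s) + 11 π bond(s) = 13.)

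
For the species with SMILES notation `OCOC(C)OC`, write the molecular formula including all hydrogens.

Heavy atoms from the SMILES: 4 C, 3 O.
Implicit hydrogens by atom environment:
  2 × C: 3 H each → 6
  2 × O: no H
  1 × C: 2 H
  1 × C: 1 H
  1 × O: 1 H
  Total hydrogens = 10.
Molecular formula: C4H10O3

C4H10O3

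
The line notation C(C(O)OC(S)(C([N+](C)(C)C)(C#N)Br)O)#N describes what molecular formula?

C8H13BrN3O3S+

Heavy atoms from the SMILES: 1 Br, 8 C, 3 N, 3 O, 1 S.
Implicit hydrogens by atom environment:
  4 × C: no H
  3 × C: 3 H each → 9
  2 × N: no H
  2 × O: 1 H each → 2
  1 × Br: no H
  1 × C: 1 H
  1 × N (charge +1): no H
  1 × O: no H
  1 × S: 1 H
  Total hydrogens = 13.
Net charge +1.
Molecular formula: C8H13BrN3O3S+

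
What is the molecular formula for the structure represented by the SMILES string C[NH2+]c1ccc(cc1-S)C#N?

C8H9N2S+

Heavy atoms from the SMILES: 8 C, 2 N, 1 S.
Implicit hydrogens by atom environment:
  3 × C (aromatic): 1 H each → 3
  3 × C (aromatic): no H
  1 × C: 3 H
  1 × C: no H
  1 × N (charge +1): 2 H
  1 × N: no H
  1 × S: 1 H
  Total hydrogens = 9.
Net charge +1.
Molecular formula: C8H9N2S+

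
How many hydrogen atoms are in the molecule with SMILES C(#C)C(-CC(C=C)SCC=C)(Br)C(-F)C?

16

Hydrogens are implicit in SMILES; fill each atom to its normal valence:
  5 × C: 1 H each → 5
  4 × C: 2 H each → 8
  2 × C: no H
  1 × Br: no H
  1 × C: 3 H
  1 × F: no H
  1 × S: no H
  Total hydrogens = 16.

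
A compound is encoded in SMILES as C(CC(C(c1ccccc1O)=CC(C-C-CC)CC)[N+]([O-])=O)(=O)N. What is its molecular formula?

Heavy atoms from the SMILES: 18 C, 2 N, 4 O.
Implicit hydrogens by atom environment:
  5 × C: 2 H each → 10
  4 × C (aromatic): 1 H each → 4
  3 × C: 1 H each → 3
  2 × C: 3 H each → 6
  2 × C: no H
  2 × C (aromatic): no H
  2 × O: no H
  1 × N: 2 H
  1 × N (charge +1): no H
  1 × O: 1 H
  1 × O (charge -1): no H
  Total hydrogens = 26.
Molecular formula: C18H26N2O4

C18H26N2O4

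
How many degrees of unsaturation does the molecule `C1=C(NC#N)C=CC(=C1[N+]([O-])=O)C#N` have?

9

Molecular formula from the SMILES: C8H4N4O2.
DoU = (2C + 2 + N − H − X)/2 = (2·8 + 2 + 4 − 4 − 0)/2 = 18/2 = 9.
(Structurally: 1 ring(s) + 8 π bond(s) = 9.)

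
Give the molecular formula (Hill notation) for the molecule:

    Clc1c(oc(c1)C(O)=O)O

Heavy atoms from the SMILES: 5 C, 1 Cl, 4 O.
Implicit hydrogens by atom environment:
  3 × C (aromatic): no H
  2 × O: 1 H each → 2
  1 × C (aromatic): 1 H
  1 × C: no H
  1 × Cl: no H
  1 × O (aromatic): no H
  1 × O: no H
  Total hydrogens = 3.
Molecular formula: C5H3ClO4

C5H3ClO4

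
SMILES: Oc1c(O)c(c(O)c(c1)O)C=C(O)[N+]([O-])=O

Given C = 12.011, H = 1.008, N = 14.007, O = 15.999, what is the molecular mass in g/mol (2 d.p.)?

Molecular formula: C8H7NO7.
M = 8×12.011 + 7×1.008 + 1×14.007 + 7×15.999 = 229.14 g/mol.

229.14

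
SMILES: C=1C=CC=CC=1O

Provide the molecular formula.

C6H6O

Heavy atoms from the SMILES: 6 C, 1 O.
Implicit hydrogens by atom environment:
  5 × C (aromatic): 1 H each → 5
  1 × C (aromatic): no H
  1 × O: 1 H
  Total hydrogens = 6.
Molecular formula: C6H6O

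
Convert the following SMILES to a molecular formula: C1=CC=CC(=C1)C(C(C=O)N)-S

Heavy atoms from the SMILES: 9 C, 1 N, 1 O, 1 S.
Implicit hydrogens by atom environment:
  5 × C (aromatic): 1 H each → 5
  3 × C: 1 H each → 3
  1 × C (aromatic): no H
  1 × N: 2 H
  1 × O: no H
  1 × S: 1 H
  Total hydrogens = 11.
Molecular formula: C9H11NOS

C9H11NOS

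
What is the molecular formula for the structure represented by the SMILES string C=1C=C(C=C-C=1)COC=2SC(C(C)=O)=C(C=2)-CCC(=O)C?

C17H18O3S

Heavy atoms from the SMILES: 17 C, 3 O, 1 S.
Implicit hydrogens by atom environment:
  6 × C (aromatic): 1 H each → 6
  4 × C (aromatic): no H
  3 × C: 2 H each → 6
  3 × O: no H
  2 × C: 3 H each → 6
  2 × C: no H
  1 × S (aromatic): no H
  Total hydrogens = 18.
Molecular formula: C17H18O3S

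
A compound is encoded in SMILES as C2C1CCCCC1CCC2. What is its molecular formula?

Heavy atoms from the SMILES: 10 C.
Implicit hydrogens by atom environment:
  8 × C: 2 H each → 16
  2 × C: 1 H each → 2
  Total hydrogens = 18.
Molecular formula: C10H18

C10H18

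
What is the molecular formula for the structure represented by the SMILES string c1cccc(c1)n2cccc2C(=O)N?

Heavy atoms from the SMILES: 11 C, 2 N, 1 O.
Implicit hydrogens by atom environment:
  8 × C (aromatic): 1 H each → 8
  2 × C (aromatic): no H
  1 × C: no H
  1 × N: 2 H
  1 × N (aromatic): no H
  1 × O: no H
  Total hydrogens = 10.
Molecular formula: C11H10N2O

C11H10N2O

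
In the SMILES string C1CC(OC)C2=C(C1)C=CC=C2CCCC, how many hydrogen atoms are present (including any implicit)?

Hydrogens are implicit in SMILES; fill each atom to its normal valence:
  6 × C: 2 H each → 12
  3 × C (aromatic): 1 H each → 3
  3 × C (aromatic): no H
  2 × C: 3 H each → 6
  1 × C: 1 H
  1 × O: no H
  Total hydrogens = 22.

22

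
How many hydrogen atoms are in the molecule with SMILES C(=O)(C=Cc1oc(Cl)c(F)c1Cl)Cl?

2

Hydrogens are implicit in SMILES; fill each atom to its normal valence:
  4 × C (aromatic): no H
  3 × Cl: no H
  2 × C: 1 H each → 2
  1 × C: no H
  1 × F: no H
  1 × O (aromatic): no H
  1 × O: no H
  Total hydrogens = 2.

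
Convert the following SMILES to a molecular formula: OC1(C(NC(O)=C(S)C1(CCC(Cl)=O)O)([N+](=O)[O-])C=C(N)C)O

C11H16ClN3O7S

Heavy atoms from the SMILES: 11 C, 1 Cl, 3 N, 7 O, 1 S.
Implicit hydrogens by atom environment:
  7 × C: no H
  4 × O: 1 H each → 4
  2 × C: 2 H each → 4
  2 × O: no H
  1 × C: 3 H
  1 × C: 1 H
  1 × Cl: no H
  1 × N: 2 H
  1 × N: 1 H
  1 × N (charge +1): no H
  1 × O (charge -1): no H
  1 × S: 1 H
  Total hydrogens = 16.
Molecular formula: C11H16ClN3O7S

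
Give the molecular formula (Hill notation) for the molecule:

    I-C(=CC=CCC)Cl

Heavy atoms from the SMILES: 6 C, 1 Cl, 1 I.
Implicit hydrogens by atom environment:
  3 × C: 1 H each → 3
  1 × C: 3 H
  1 × C: 2 H
  1 × C: no H
  1 × Cl: no H
  1 × I: no H
  Total hydrogens = 8.
Molecular formula: C6H8ClI

C6H8ClI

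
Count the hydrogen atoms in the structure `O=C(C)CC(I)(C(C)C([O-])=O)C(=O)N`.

11

Hydrogens are implicit in SMILES; fill each atom to its normal valence:
  4 × C: no H
  3 × O: no H
  2 × C: 3 H each → 6
  1 × C: 2 H
  1 × C: 1 H
  1 × I: no H
  1 × N: 2 H
  1 × O (charge -1): no H
  Total hydrogens = 11.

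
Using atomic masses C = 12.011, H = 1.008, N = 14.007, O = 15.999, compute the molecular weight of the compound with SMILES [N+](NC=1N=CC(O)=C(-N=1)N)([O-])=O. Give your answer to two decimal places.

Molecular formula: C4H5N5O3.
M = 4×12.011 + 5×1.008 + 5×14.007 + 3×15.999 = 171.12 g/mol.

171.12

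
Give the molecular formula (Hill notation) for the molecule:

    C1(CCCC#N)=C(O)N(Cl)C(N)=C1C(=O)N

C9H11ClN4O2

Heavy atoms from the SMILES: 9 C, 1 Cl, 4 N, 2 O.
Implicit hydrogens by atom environment:
  4 × C (aromatic): no H
  3 × C: 2 H each → 6
  2 × C: no H
  2 × N: 2 H each → 4
  1 × Cl: no H
  1 × N (aromatic): no H
  1 × N: no H
  1 × O: 1 H
  1 × O: no H
  Total hydrogens = 11.
Molecular formula: C9H11ClN4O2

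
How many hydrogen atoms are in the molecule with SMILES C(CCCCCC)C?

18

Hydrogens are implicit in SMILES; fill each atom to its normal valence:
  6 × C: 2 H each → 12
  2 × C: 3 H each → 6
  Total hydrogens = 18.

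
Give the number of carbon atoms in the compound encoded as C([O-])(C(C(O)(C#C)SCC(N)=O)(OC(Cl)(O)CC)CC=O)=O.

The symbol for carbon appears 12 times in the SMILES. (Cl is a single chlorine, not C + l.)

12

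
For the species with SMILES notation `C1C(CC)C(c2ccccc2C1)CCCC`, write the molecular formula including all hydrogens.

C16H24

Heavy atoms from the SMILES: 16 C.
Implicit hydrogens by atom environment:
  6 × C: 2 H each → 12
  4 × C (aromatic): 1 H each → 4
  2 × C: 3 H each → 6
  2 × C: 1 H each → 2
  2 × C (aromatic): no H
  Total hydrogens = 24.
Molecular formula: C16H24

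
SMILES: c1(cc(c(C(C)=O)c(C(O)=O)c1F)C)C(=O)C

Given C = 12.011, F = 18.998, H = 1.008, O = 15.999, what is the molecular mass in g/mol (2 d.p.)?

238.21

Molecular formula: C12H11FO4.
M = 12×12.011 + 1×18.998 + 11×1.008 + 4×15.999 = 238.21 g/mol.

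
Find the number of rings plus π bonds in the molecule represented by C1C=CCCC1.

Molecular formula from the SMILES: C6H10.
DoU = (2C + 2 + N − H − X)/2 = (2·6 + 2 + 0 − 10 − 0)/2 = 4/2 = 2.
(Structurally: 1 ring(s) + 1 π bond(s) = 2.)

2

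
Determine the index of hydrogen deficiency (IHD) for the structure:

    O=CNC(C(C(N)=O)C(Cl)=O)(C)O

3

Molecular formula from the SMILES: C6H9ClN2O4.
DoU = (2C + 2 + N − H − X)/2 = (2·6 + 2 + 2 − 9 − 1)/2 = 6/2 = 3.
(Structurally: 0 ring(s) + 3 π bond(s) = 3.)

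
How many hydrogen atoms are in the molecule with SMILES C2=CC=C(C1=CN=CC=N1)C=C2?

8

Hydrogens are implicit in SMILES; fill each atom to its normal valence:
  8 × C (aromatic): 1 H each → 8
  2 × C (aromatic): no H
  2 × N (aromatic): no H
  Total hydrogens = 8.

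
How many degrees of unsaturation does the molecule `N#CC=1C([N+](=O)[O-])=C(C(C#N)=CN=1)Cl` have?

9

Molecular formula from the SMILES: C7HClN4O2.
DoU = (2C + 2 + N − H − X)/2 = (2·7 + 2 + 4 − 1 − 1)/2 = 18/2 = 9.
(Structurally: 1 ring(s) + 8 π bond(s) = 9.)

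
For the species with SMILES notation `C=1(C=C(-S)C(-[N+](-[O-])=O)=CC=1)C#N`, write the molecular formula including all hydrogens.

Heavy atoms from the SMILES: 7 C, 2 N, 2 O, 1 S.
Implicit hydrogens by atom environment:
  3 × C (aromatic): 1 H each → 3
  3 × C (aromatic): no H
  1 × C: no H
  1 × N: no H
  1 × N (charge +1): no H
  1 × O: no H
  1 × O (charge -1): no H
  1 × S: 1 H
  Total hydrogens = 4.
Molecular formula: C7H4N2O2S

C7H4N2O2S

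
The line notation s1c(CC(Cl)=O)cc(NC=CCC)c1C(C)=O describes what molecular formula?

C12H14ClNO2S

Heavy atoms from the SMILES: 12 C, 1 Cl, 1 N, 2 O, 1 S.
Implicit hydrogens by atom environment:
  3 × C (aromatic): no H
  2 × C: 3 H each → 6
  2 × C: 2 H each → 4
  2 × C: 1 H each → 2
  2 × C: no H
  2 × O: no H
  1 × C (aromatic): 1 H
  1 × Cl: no H
  1 × N: 1 H
  1 × S (aromatic): no H
  Total hydrogens = 14.
Molecular formula: C12H14ClNO2S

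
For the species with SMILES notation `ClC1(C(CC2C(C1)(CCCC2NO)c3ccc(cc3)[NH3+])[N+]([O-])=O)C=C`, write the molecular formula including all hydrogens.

Heavy atoms from the SMILES: 18 C, 1 Cl, 3 N, 3 O.
Implicit hydrogens by atom environment:
  6 × C: 2 H each → 12
  4 × C: 1 H each → 4
  4 × C (aromatic): 1 H each → 4
  2 × C: no H
  2 × C (aromatic): no H
  1 × Cl: no H
  1 × N (charge +1): 3 H
  1 × N: 1 H
  1 × N (charge +1): no H
  1 × O: 1 H
  1 × O: no H
  1 × O (charge -1): no H
  Total hydrogens = 25.
Net charge +1.
Molecular formula: C18H25ClN3O3+

C18H25ClN3O3+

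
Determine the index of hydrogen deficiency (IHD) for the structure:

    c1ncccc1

Molecular formula from the SMILES: C5H5N.
DoU = (2C + 2 + N − H − X)/2 = (2·5 + 2 + 1 − 5 − 0)/2 = 8/2 = 4.
(Structurally: 1 ring(s) + 3 π bond(s) = 4.)

4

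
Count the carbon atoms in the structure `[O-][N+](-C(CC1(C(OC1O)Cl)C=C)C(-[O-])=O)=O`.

The symbol for carbon appears 8 times in the SMILES. (Cl is a single chlorine, not C + l.)

8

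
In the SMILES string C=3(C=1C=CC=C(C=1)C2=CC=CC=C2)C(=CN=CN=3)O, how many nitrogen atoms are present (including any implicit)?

The symbol for nitrogen appears 2 times in the SMILES.

2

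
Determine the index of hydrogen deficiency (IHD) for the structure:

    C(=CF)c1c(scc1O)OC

4

Molecular formula from the SMILES: C7H7FO2S.
DoU = (2C + 2 + N − H − X)/2 = (2·7 + 2 + 0 − 7 − 1)/2 = 8/2 = 4.
(Structurally: 1 ring(s) + 3 π bond(s) = 4.)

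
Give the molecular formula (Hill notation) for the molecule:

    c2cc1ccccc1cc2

C10H8

Heavy atoms from the SMILES: 10 C.
Implicit hydrogens by atom environment:
  8 × C (aromatic): 1 H each → 8
  2 × C (aromatic): no H
  Total hydrogens = 8.
Molecular formula: C10H8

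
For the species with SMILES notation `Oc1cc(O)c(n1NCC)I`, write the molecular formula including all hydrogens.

C6H9IN2O2

Heavy atoms from the SMILES: 6 C, 1 I, 2 N, 2 O.
Implicit hydrogens by atom environment:
  3 × C (aromatic): no H
  2 × O: 1 H each → 2
  1 × C: 3 H
  1 × C: 2 H
  1 × C (aromatic): 1 H
  1 × I: no H
  1 × N: 1 H
  1 × N (aromatic): no H
  Total hydrogens = 9.
Molecular formula: C6H9IN2O2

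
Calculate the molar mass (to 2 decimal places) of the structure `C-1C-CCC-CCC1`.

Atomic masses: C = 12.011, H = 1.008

Molecular formula: C8H16.
M = 8×12.011 + 16×1.008 = 112.22 g/mol.

112.22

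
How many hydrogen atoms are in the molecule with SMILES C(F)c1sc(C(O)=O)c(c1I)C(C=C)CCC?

14

Hydrogens are implicit in SMILES; fill each atom to its normal valence:
  4 × C: 2 H each → 8
  4 × C (aromatic): no H
  2 × C: 1 H each → 2
  1 × C: 3 H
  1 × C: no H
  1 × F: no H
  1 × I: no H
  1 × O: 1 H
  1 × O: no H
  1 × S (aromatic): no H
  Total hydrogens = 14.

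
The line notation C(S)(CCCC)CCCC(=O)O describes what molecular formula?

Heavy atoms from the SMILES: 9 C, 2 O, 1 S.
Implicit hydrogens by atom environment:
  6 × C: 2 H each → 12
  1 × C: 3 H
  1 × C: 1 H
  1 × C: no H
  1 × O: 1 H
  1 × O: no H
  1 × S: 1 H
  Total hydrogens = 18.
Molecular formula: C9H18O2S

C9H18O2S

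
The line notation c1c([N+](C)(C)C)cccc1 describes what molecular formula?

Heavy atoms from the SMILES: 9 C, 1 N.
Implicit hydrogens by atom environment:
  5 × C (aromatic): 1 H each → 5
  3 × C: 3 H each → 9
  1 × C (aromatic): no H
  1 × N (charge +1): no H
  Total hydrogens = 14.
Net charge +1.
Molecular formula: C9H14N+

C9H14N+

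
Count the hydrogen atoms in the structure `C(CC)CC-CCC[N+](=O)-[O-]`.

Hydrogens are implicit in SMILES; fill each atom to its normal valence:
  7 × C: 2 H each → 14
  1 × C: 3 H
  1 × N (charge +1): no H
  1 × O: no H
  1 × O (charge -1): no H
  Total hydrogens = 17.

17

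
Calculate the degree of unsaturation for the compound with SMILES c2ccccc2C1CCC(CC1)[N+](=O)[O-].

6

Molecular formula from the SMILES: C12H15NO2.
DoU = (2C + 2 + N − H − X)/2 = (2·12 + 2 + 1 − 15 − 0)/2 = 12/2 = 6.
(Structurally: 2 ring(s) + 4 π bond(s) = 6.)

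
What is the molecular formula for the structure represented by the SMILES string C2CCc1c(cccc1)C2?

C10H12

Heavy atoms from the SMILES: 10 C.
Implicit hydrogens by atom environment:
  4 × C: 2 H each → 8
  4 × C (aromatic): 1 H each → 4
  2 × C (aromatic): no H
  Total hydrogens = 12.
Molecular formula: C10H12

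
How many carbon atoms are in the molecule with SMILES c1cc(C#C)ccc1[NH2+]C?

9

The symbol for carbon appears 9 times in the SMILES. Lowercase c denotes aromatic carbon and counts toward C.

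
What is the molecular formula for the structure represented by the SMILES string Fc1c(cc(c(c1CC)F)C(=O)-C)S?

Heavy atoms from the SMILES: 10 C, 2 F, 1 O, 1 S.
Implicit hydrogens by atom environment:
  5 × C (aromatic): no H
  2 × C: 3 H each → 6
  2 × F: no H
  1 × C: 2 H
  1 × C (aromatic): 1 H
  1 × C: no H
  1 × O: no H
  1 × S: 1 H
  Total hydrogens = 10.
Molecular formula: C10H10F2OS

C10H10F2OS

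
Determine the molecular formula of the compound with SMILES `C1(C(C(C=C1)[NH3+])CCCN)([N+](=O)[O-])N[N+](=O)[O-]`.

C8H16N5O4+

Heavy atoms from the SMILES: 8 C, 5 N, 4 O.
Implicit hydrogens by atom environment:
  4 × C: 1 H each → 4
  3 × C: 2 H each → 6
  2 × N (charge +1): no H
  2 × O: no H
  2 × O (charge -1): no H
  1 × C: no H
  1 × N (charge +1): 3 H
  1 × N: 2 H
  1 × N: 1 H
  Total hydrogens = 16.
Net charge +1.
Molecular formula: C8H16N5O4+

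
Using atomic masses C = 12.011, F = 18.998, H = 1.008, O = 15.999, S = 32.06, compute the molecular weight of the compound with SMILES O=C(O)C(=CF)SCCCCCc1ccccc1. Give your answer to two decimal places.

Molecular formula: C14H17FO2S.
M = 14×12.011 + 1×18.998 + 17×1.008 + 2×15.999 + 1×32.06 = 268.35 g/mol.

268.35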